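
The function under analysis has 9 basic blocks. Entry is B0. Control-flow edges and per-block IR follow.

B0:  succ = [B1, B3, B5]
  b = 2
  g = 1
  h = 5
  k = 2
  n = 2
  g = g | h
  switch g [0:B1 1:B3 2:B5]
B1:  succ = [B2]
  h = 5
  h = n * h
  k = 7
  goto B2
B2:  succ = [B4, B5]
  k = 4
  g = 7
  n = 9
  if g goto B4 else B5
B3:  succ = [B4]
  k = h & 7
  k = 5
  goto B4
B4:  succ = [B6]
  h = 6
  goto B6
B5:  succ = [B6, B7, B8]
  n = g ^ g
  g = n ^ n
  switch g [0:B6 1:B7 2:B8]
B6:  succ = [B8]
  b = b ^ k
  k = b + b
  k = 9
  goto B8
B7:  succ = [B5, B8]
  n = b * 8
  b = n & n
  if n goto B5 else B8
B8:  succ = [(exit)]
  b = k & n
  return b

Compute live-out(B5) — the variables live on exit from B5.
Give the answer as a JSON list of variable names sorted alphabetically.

Per-block:
  B0: def={b,g,h,k,n} ue=∅
  B1: def={h,k} ue={n}
  B2: def={g,k,n} ue=∅
  B3: def={k} ue={h}
  B4: def={h} ue=∅
  B5: def={g,n} ue={g}
  B6: def={b,k} ue={b,k}
  B7: def={b,n} ue={b}
  B8: def={b} ue={k,n}

Liveness:
  live B0: ∅→{b,g,h,k,n}
  live B1: {b,n}→{b}
  live B2: {b}→{b,g,k,n}
  live B3: {b,h,n}→{b,k,n}
  live B4: {b,k,n}→{b,k,n}
  live B5: {b,g,k}→{b,g,k,n}
  live B6: {b,k,n}→{k,n}
  live B7: {b,g,k}→{b,g,k,n}
  live B8: {k,n}→∅

live-out(B5) = ["b", "g", "k", "n"]

Answer: ["b", "g", "k", "n"]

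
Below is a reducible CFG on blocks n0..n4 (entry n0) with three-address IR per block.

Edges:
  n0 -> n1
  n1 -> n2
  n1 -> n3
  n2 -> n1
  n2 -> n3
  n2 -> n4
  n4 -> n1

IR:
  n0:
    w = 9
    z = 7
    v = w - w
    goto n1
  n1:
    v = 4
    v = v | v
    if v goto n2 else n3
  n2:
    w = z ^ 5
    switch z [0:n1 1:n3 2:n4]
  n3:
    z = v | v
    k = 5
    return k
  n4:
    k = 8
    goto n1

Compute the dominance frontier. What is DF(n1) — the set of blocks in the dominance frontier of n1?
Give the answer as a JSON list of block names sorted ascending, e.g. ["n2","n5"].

Answer: ["n1"]

Derivation:
idom tree: n1←n0 n2←n1 n3←n1 n4←n2
Dom∩ at merges:
  n1: preds {n0,n2,n4}: {n0} ∩ {n0,n1,n2} ∩ {n0,n1,n2,n4} = {n0}; idom=n0
  n3: preds {n1,n2}: {n0,n1} ∩ {n0,n1,n2} = {n0,n1}; idom=n1

DF walk-up:
  n1←n0: walk · to n0
  n1←n2: walk n2→n1 to n0
  n1←n4: walk n4→n2→n1 to n0
  n3←n1: walk · to n1
  n3←n2: walk n2 to n1
  n0 → ∅
  n1 → {n1}
  n2 → {n1,n3}
  n3 → ∅
  n4 → {n1}

DF(n1) = ["n1"]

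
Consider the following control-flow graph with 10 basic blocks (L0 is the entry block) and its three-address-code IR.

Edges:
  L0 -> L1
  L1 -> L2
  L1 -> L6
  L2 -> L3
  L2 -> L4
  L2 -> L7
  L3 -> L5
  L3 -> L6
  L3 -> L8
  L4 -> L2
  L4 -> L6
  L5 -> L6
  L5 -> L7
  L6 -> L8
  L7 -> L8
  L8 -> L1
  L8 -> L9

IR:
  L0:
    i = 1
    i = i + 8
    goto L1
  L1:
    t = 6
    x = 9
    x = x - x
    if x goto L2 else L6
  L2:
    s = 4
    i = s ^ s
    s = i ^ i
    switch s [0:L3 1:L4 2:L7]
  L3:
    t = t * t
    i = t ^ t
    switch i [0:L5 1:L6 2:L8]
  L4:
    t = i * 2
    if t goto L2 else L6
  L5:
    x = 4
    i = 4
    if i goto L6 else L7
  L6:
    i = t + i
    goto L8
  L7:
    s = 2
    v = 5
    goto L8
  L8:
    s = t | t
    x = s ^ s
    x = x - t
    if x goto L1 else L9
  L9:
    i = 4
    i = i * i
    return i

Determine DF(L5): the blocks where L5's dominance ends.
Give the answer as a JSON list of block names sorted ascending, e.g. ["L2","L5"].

Answer: ["L6", "L7"]

Derivation:
idom tree: L1←L0 L2←L1 L3←L2 L4←L2 L5←L3 L6←L1 L7←L2 L8←L1 L9←L8
Dom at joins:
  L1: preds {L0,L8}: {L0} ∩ {L0,L1,L8} = {L0}; idom=L0
  L2: preds {L1,L4}: {L0,L1} ∩ {L0,L1,L2,L4} = {L0,L1}; idom=L1
  L6: preds {L1,L3,L4,L5}: {L0,L1} ∩ {L0,L1,L2,L3} ∩ {L0,L1,L2,L4} ∩ {L0,L1,L2,L3,L5} = {L0,L1}; idom=L1
  L7: preds {L2,L5}: {L0,L1,L2} ∩ {L0,L1,L2,L3,L5} = {L0,L1,L2}; idom=L2
  L8: preds {L3,L6,L7}: {L0,L1,L2,L3} ∩ {L0,L1,L6} ∩ {L0,L1,L2,L7} = {L0,L1}; idom=L1

DF derivation:
  L1←L0: walk · to L0
  L1←L8: walk L8→L1 to L0
  L2←L1: walk · to L1
  L2←L4: walk L4→L2 to L1
  L6←L1: walk · to L1
  L6←L3: walk L3→L2 to L1
  L6←L4: walk L4→L2 to L1
  L6←L5: walk L5→L3→L2 to L1
  L7←L2: walk · to L2
  L7←L5: walk L5→L3 to L2
  L8←L3: walk L3→L2 to L1
  L8←L6: walk L6 to L1
  L8←L7: walk L7→L2 to L1
  L0: DF=∅
  L1: DF={L1}
  L2: DF={L2,L6,L8}
  L3: DF={L6,L7,L8}
  L4: DF={L2,L6}
  L5: DF={L6,L7}
  L6: DF={L8}
  L7: DF={L8}
  L8: DF={L1}
  L9: DF=∅

DF(L5) = ["L6", "L7"]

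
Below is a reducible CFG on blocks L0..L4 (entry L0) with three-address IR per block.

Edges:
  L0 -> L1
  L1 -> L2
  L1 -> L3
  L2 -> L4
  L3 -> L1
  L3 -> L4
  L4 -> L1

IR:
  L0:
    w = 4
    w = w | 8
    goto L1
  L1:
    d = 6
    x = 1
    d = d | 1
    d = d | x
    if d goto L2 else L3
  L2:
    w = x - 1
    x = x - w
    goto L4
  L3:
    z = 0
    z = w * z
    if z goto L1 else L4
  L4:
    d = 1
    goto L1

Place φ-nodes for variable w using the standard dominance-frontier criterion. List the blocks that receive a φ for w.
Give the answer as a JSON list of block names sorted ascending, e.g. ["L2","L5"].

Answer: ["L1", "L4"]

Derivation:
idom tree: L1←L0 L2←L1 L3←L1 L4←L1
Dom at joins:
  L1: preds {L0,L3,L4}: {L0} ∩ {L0,L1,L3} ∩ {L0,L1,L4} = {L0}; idom=L0
  L4: preds {L2,L3}: {L0,L1,L2} ∩ {L0,L1,L3} = {L0,L1}; idom=L1

DF derivation:
  join L1 pred L0: · stop@L0
  join L1 pred L3: L3→L1 stop@L0
  join L1 pred L4: L4→L1 stop@L0
  join L4 pred L2: L2 stop@L1
  join L4 pred L3: L3 stop@L1
  DF(L0)=∅
  DF(L1)={L1}
  DF(L2)={L4}
  DF(L3)={L1,L4}
  DF(L4)={L1}

φ for w: defs {L0,L2}
  DF⁺ = {L1,L4}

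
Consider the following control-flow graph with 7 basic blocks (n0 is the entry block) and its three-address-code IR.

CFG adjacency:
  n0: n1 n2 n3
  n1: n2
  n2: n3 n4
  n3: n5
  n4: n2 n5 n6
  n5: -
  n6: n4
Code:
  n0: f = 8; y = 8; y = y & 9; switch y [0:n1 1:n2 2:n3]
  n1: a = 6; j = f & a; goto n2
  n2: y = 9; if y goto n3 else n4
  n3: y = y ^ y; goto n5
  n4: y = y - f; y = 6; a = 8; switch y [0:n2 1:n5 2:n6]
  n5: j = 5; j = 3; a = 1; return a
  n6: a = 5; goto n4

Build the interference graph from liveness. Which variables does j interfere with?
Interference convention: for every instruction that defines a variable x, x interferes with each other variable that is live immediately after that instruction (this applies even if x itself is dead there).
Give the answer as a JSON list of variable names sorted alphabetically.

def/use:
  n0: {f,y} / ∅
  n1: {a,j} / {f}
  n2: {y} / ∅
  n3: {y} / {y}
  n4: {a,y} / {f,y}
  n5: {a,j} / ∅
  n6: {a} / ∅

Liveness:
  live n0: ∅→{f,y}
  live n1: {f}→{f}
  live n2: {f}→{f,y}
  live n3: {y}→∅
  live n4: {f,y}→{f,y}
  live n5: ∅→∅
  live n6: {f,y}→{f,y}

Interfere edges:
  a↔{f,y}
  f↔{a,j,y}
  j↔{f}
  y↔{a,f}

N(j) = ["f"]

Answer: ["f"]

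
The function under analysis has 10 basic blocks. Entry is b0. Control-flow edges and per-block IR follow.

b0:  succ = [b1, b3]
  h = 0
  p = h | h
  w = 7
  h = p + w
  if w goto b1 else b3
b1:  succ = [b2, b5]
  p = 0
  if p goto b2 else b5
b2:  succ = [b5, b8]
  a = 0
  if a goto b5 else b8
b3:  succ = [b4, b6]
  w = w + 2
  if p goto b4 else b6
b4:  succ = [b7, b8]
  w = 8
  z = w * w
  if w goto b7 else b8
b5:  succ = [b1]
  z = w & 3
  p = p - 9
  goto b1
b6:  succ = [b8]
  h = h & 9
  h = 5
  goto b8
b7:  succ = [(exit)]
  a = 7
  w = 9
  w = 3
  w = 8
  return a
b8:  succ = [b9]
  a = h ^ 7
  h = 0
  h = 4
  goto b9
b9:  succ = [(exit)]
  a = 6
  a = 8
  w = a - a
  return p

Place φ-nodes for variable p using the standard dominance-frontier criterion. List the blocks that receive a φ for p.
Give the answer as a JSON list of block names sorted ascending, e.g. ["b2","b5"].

idom tree: b1←b0 b2←b1 b3←b0 b4←b3 b5←b1 b6←b3 b7←b4 b8←b0 b9←b8
Join-block Dom:
  b1: preds {b0,b5}: {b0} ∩ {b0,b1,b5} = {b0}; idom=b0
  b5: preds {b1,b2}: {b0,b1} ∩ {b0,b1,b2} = {b0,b1}; idom=b1
  b8: preds {b2,b4,b6}: {b0,b1,b2} ∩ {b0,b3,b4} ∩ {b0,b3,b6} = {b0}; idom=b0

DF walk-up:
  b1←b0: walk · to b0
  b1←b5: walk b5→b1 to b0
  b5←b1: walk · to b1
  b5←b2: walk b2 to b1
  b8←b2: walk b2→b1 to b0
  b8←b4: walk b4→b3 to b0
  b8←b6: walk b6→b3 to b0
  DF(b0)=∅
  DF(b1)={b1,b8}
  DF(b2)={b5,b8}
  DF(b3)={b8}
  DF(b4)={b8}
  DF(b5)={b1}
  DF(b6)={b8}
  DF(b7)=∅
  DF(b8)=∅
  DF(b9)=∅

φ for p: defs {b0,b1,b5}
  DF⁺ = {b1,b8}

Answer: ["b1", "b8"]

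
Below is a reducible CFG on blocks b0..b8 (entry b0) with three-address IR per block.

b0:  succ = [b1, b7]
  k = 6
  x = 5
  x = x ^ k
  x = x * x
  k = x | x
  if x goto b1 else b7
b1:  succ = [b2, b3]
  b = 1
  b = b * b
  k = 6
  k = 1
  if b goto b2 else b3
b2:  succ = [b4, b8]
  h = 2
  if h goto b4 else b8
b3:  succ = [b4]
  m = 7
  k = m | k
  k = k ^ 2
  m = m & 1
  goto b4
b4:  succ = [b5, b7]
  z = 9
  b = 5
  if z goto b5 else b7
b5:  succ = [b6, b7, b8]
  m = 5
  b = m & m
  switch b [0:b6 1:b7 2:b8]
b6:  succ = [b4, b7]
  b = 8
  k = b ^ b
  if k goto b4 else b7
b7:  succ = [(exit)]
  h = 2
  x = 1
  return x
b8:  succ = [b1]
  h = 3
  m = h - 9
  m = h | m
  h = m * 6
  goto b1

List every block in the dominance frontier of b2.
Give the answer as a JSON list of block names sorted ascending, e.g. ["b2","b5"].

idom tree: b1←b0 b2←b1 b3←b1 b4←b1 b5←b4 b6←b5 b7←b0 b8←b1
Dom at joins:
  b1: preds {b0,b8}: {b0} ∩ {b0,b1,b8} = {b0}; idom=b0
  b4: preds {b2,b3,b6}: {b0,b1,b2} ∩ {b0,b1,b3} ∩ {b0,b1,b4,b5,b6} = {b0,b1}; idom=b1
  b7: preds {b0,b4,b5,b6}: {b0} ∩ {b0,b1,b4} ∩ {b0,b1,b4,b5} ∩ {b0,b1,b4,b5,b6} = {b0}; idom=b0
  b8: preds {b2,b5}: {b0,b1,b2} ∩ {b0,b1,b4,b5} = {b0,b1}; idom=b1

DF walk-up:
  join b1 pred b0: · stop@b0
  join b1 pred b8: b8→b1 stop@b0
  join b4 pred b2: b2 stop@b1
  join b4 pred b3: b3 stop@b1
  join b4 pred b6: b6→b5→b4 stop@b1
  join b7 pred b0: · stop@b0
  join b7 pred b4: b4→b1 stop@b0
  join b7 pred b5: b5→b4→b1 stop@b0
  join b7 pred b6: b6→b5→b4→b1 stop@b0
  join b8 pred b2: b2 stop@b1
  join b8 pred b5: b5→b4 stop@b1
  b0 → ∅
  b1 → {b1,b7}
  b2 → {b4,b8}
  b3 → {b4}
  b4 → {b4,b7,b8}
  b5 → {b4,b7,b8}
  b6 → {b4,b7}
  b7 → ∅
  b8 → {b1}

DF(b2) = ["b4", "b8"]

Answer: ["b4", "b8"]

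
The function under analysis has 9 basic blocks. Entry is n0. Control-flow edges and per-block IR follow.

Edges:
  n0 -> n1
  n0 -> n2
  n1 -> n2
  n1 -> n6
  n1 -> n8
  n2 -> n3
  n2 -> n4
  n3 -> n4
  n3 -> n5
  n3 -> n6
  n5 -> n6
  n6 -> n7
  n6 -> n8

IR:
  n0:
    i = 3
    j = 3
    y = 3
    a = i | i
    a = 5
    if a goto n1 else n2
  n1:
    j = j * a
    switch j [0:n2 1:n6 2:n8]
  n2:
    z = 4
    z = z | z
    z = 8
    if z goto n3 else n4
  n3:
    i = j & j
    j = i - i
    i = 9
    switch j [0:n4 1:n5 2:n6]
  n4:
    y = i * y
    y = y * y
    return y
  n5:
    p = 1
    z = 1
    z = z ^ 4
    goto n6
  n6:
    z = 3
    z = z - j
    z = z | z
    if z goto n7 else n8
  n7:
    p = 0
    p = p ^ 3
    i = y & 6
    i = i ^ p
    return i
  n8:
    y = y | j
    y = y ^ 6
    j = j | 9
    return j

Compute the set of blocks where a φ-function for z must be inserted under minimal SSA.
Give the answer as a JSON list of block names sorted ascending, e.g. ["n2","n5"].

idom tree: n1←n0 n2←n0 n3←n2 n4←n2 n5←n3 n6←n0 n7←n6 n8←n0
Join-block Dom:
  n2: preds {n0,n1}: {n0} ∩ {n0,n1} = {n0}; idom=n0
  n4: preds {n2,n3}: {n0,n2} ∩ {n0,n2,n3} = {n0,n2}; idom=n2
  n6: preds {n1,n3,n5}: {n0,n1} ∩ {n0,n2,n3} ∩ {n0,n2,n3,n5} = {n0}; idom=n0
  n8: preds {n1,n6}: {n0,n1} ∩ {n0,n6} = {n0}; idom=n0

Frontier:
  n2←n0: walk · to n0
  n2←n1: walk n1 to n0
  n4←n2: walk · to n2
  n4←n3: walk n3 to n2
  n6←n1: walk n1 to n0
  n6←n3: walk n3→n2 to n0
  n6←n5: walk n5→n3→n2 to n0
  n8←n1: walk n1 to n0
  n8←n6: walk n6 to n0
  n0: DF=∅
  n1: DF={n2,n6,n8}
  n2: DF={n6}
  n3: DF={n4,n6}
  n4: DF=∅
  n5: DF={n6}
  n6: DF={n8}
  n7: DF=∅
  n8: DF=∅

φ for z: defs {n2,n5,n6}
  DF⁺ = {n6,n8}

Answer: ["n6", "n8"]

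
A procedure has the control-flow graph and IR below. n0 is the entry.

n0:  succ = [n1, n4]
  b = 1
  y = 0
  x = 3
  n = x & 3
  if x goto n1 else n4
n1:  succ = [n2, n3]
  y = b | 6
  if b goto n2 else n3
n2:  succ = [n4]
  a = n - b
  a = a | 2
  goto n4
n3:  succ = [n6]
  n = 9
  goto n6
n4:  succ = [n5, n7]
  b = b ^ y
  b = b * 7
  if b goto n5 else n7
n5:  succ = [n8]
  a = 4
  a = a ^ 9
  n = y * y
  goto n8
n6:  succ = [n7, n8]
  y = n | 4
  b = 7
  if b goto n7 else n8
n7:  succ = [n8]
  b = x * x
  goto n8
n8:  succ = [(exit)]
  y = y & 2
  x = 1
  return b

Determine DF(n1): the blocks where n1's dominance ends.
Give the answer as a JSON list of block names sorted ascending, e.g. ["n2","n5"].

Answer: ["n4", "n7", "n8"]

Analysis:
idom tree: n1←n0 n2←n1 n3←n1 n4←n0 n5←n4 n6←n3 n7←n0 n8←n0
Join-block Dom:
  n4: preds {n0,n2}: {n0} ∩ {n0,n1,n2} = {n0}; idom=n0
  n7: preds {n4,n6}: {n0,n4} ∩ {n0,n1,n3,n6} = {n0}; idom=n0
  n8: preds {n5,n6,n7}: {n0,n4,n5} ∩ {n0,n1,n3,n6} ∩ {n0,n7} = {n0}; idom=n0

Frontier:
  n4←n0: walk · to n0
  n4←n2: walk n2→n1 to n0
  n7←n4: walk n4 to n0
  n7←n6: walk n6→n3→n1 to n0
  n8←n5: walk n5→n4 to n0
  n8←n6: walk n6→n3→n1 to n0
  n8←n7: walk n7 to n0
  DF(n0)=∅
  DF(n1)={n4,n7,n8}
  DF(n2)={n4}
  DF(n3)={n7,n8}
  DF(n4)={n7,n8}
  DF(n5)={n8}
  DF(n6)={n7,n8}
  DF(n7)={n8}
  DF(n8)=∅

DF(n1) = ["n4", "n7", "n8"]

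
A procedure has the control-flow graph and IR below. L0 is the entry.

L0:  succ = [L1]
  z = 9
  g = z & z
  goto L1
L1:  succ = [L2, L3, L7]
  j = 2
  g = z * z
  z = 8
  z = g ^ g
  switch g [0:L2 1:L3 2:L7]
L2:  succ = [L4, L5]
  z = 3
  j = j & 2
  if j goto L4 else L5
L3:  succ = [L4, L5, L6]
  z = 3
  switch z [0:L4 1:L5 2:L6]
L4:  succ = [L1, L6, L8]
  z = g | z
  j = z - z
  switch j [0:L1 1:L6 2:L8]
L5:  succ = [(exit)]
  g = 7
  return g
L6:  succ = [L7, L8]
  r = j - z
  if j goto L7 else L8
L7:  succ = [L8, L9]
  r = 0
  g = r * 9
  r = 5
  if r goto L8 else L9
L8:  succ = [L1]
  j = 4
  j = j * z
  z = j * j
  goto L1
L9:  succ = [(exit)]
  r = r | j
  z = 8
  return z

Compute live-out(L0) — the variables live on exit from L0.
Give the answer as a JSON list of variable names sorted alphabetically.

Block summaries:
  L0: {g,z} / ∅
  L1: {g,j,z} / {z}
  L2: {j,z} / {j}
  L3: {z} / ∅
  L4: {j,z} / {g,z}
  L5: {g} / ∅
  L6: {r} / {j,z}
  L7: {g,r} / ∅
  L8: {j,z} / {z}
  L9: {r,z} / {j,r}

Live sets:
  L0 li=∅ lo={z}
  L1 li={z} lo={g,j,z}
  L2 li={g,j} lo={g,z}
  L3 li={g,j} lo={g,j,z}
  L4 li={g,z} lo={j,z}
  L5 li=∅ lo=∅
  L6 li={j,z} lo={j,z}
  L7 li={j,z} lo={j,r,z}
  L8 li={z} lo={z}
  L9 li={j,r} lo=∅

live-out(L0) = ["z"]

Answer: ["z"]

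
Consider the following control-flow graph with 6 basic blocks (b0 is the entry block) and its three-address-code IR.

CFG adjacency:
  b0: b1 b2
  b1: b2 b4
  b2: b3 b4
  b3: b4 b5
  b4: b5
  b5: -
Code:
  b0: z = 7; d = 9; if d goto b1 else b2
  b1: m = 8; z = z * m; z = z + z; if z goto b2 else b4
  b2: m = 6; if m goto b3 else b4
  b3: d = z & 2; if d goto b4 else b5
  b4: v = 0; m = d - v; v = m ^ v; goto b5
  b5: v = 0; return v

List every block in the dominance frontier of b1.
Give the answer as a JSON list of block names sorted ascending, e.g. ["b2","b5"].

Answer: ["b2", "b4"]

Working:
idom tree: b1←b0 b2←b0 b3←b2 b4←b0 b5←b0
Dom at joins:
  b2: preds {b0,b1}: {b0} ∩ {b0,b1} = {b0}; idom=b0
  b4: preds {b1,b2,b3}: {b0,b1} ∩ {b0,b2} ∩ {b0,b2,b3} = {b0}; idom=b0
  b5: preds {b3,b4}: {b0,b2,b3} ∩ {b0,b4} = {b0}; idom=b0

DF derivation:
  b2←b0: walk · to b0
  b2←b1: walk b1 to b0
  b4←b1: walk b1 to b0
  b4←b2: walk b2 to b0
  b4←b3: walk b3→b2 to b0
  b5←b3: walk b3→b2 to b0
  b5←b4: walk b4 to b0
  DF(b0)=∅
  DF(b1)={b2,b4}
  DF(b2)={b4,b5}
  DF(b3)={b4,b5}
  DF(b4)={b5}
  DF(b5)=∅

DF(b1) = ["b2", "b4"]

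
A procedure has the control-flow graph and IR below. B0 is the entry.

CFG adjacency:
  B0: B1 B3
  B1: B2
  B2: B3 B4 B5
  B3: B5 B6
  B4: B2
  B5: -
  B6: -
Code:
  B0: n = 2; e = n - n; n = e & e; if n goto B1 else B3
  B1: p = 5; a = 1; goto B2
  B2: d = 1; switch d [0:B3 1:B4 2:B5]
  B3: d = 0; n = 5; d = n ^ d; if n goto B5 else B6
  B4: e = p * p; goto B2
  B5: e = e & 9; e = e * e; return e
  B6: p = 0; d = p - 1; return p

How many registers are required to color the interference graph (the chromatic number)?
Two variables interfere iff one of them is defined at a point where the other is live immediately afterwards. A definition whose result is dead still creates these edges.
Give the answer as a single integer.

Per-block:
  B0: {e,n} / ∅
  B1: {a,p} / ∅
  B2: {d} / ∅
  B3: {d,n} / ∅
  B4: {e} / {p}
  B5: {e} / {e}
  B6: {d,p} / ∅

Live sets:
  live B0: ∅→{e}
  live B1: {e}→{e,p}
  live B2: {e,p}→{e,p}
  live B3: {e}→{e}
  live B4: {p}→{e,p}
  live B5: {e}→∅
  live B6: ∅→∅

Interfere edges:
  a↔{e,p}
  d↔{e,n,p}
  e↔{a,d,n,p}
  n↔{d,e}
  p↔{a,d,e}

Registers:
  {a,e,p} pairwise interfere (3-clique) ⇒ χ ≥ 3
  3-colouring: r0={e}  r1={a,d}  r2={n,p}
  χ = 3

Answer: 3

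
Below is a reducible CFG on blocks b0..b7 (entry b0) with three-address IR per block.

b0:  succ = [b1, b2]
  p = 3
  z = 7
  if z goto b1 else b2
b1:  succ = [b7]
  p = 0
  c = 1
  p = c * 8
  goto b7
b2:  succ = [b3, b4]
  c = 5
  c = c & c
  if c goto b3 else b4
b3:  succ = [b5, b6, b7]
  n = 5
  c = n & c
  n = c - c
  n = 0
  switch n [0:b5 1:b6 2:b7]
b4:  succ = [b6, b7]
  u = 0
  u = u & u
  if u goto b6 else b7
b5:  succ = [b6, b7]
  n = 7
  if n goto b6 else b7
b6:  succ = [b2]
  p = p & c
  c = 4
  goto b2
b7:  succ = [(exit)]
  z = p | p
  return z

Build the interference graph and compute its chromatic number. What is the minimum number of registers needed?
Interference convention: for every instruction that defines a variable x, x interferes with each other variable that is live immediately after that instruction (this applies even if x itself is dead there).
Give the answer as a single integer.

Block summaries:
  b0 def {p,z} use ∅
  b1 def {c,p} use ∅
  b2 def {c} use ∅
  b3 def {c,n} use {c}
  b4 def {u} use ∅
  b5 def {n} use ∅
  b6 def {c,p} use {c,p}
  b7 def {z} use {p}

Backward fixpoint:
  b0 li=∅ lo={p}
  b1 li=∅ lo={p}
  b2 li={p} lo={c,p}
  b3 li={c,p} lo={c,p}
  b4 li={c,p} lo={c,p}
  b5 li={c,p} lo={c,p}
  b6 li={c,p} lo={p}
  b7 li={p} lo=∅

Interference:
  c↔{n,p,u}
  n↔{c,p}
  p↔{c,n,u,z}
  u↔{c,p}
  z↔{p}

Colouring:
  lower bound: {c,n,p} mutually conflict ⇒ χ ≥ 3
  assign c→R1 n→R2 p→R0 u→R2 z→R1 — no edge inside a register ⇒ χ ≤ 3
  χ = 3

Answer: 3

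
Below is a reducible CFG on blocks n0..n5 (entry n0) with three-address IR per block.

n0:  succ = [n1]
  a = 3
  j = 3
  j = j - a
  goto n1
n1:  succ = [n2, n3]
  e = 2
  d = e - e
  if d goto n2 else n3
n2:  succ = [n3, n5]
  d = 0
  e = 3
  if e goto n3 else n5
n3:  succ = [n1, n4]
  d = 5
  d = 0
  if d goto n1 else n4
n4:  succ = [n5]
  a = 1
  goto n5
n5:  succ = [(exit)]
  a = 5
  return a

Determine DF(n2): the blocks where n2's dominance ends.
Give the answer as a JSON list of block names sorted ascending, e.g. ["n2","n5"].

Answer: ["n3", "n5"]

Derivation:
idom tree: n1←n0 n2←n1 n3←n1 n4←n3 n5←n1
Dom at joins:
  n1: preds {n0,n3}: {n0} ∩ {n0,n1,n3} = {n0}; idom=n0
  n3: preds {n1,n2}: {n0,n1} ∩ {n0,n1,n2} = {n0,n1}; idom=n1
  n5: preds {n2,n4}: {n0,n1,n2} ∩ {n0,n1,n3,n4} = {n0,n1}; idom=n1

DF derivation:
  join n1 pred n0: · stop@n0
  join n1 pred n3: n3→n1 stop@n0
  join n3 pred n1: · stop@n1
  join n3 pred n2: n2 stop@n1
  join n5 pred n2: n2 stop@n1
  join n5 pred n4: n4→n3 stop@n1
  DF(n0)=∅
  DF(n1)={n1}
  DF(n2)={n3,n5}
  DF(n3)={n1,n5}
  DF(n4)={n5}
  DF(n5)=∅

DF(n2) = ["n3", "n5"]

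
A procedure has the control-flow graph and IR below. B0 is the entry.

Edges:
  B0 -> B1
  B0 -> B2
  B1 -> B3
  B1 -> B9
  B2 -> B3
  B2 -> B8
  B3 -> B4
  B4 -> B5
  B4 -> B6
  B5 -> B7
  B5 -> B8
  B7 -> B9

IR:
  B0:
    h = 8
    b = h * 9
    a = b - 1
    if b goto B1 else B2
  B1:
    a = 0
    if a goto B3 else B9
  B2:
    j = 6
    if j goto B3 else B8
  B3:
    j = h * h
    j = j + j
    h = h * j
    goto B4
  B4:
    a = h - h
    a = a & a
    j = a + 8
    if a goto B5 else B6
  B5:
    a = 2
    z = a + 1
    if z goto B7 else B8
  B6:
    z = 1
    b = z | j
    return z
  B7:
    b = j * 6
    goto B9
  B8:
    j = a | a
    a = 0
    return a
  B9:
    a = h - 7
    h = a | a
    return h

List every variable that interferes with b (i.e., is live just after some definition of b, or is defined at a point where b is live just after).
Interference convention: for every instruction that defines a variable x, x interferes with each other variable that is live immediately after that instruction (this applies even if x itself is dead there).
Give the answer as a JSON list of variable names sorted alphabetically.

Answer: ["a", "h", "z"]

Working:
Block summaries:
  B0: {a,b,h} / ∅
  B1: {a} / ∅
  B2: {j} / ∅
  B3: {h,j} / {h}
  B4: {a,j} / {h}
  B5: {a,z} / ∅
  B6: {b,z} / {j}
  B7: {b} / {j}
  B8: {a,j} / {a}
  B9: {a,h} / {h}

Backward fixpoint:
  B0 li=∅ lo={a,h}
  B1 li={h} lo={h}
  B2 li={a,h} lo={a,h}
  B3 li={h} lo={h}
  B4 li={h} lo={h,j}
  B5 li={h,j} lo={a,h,j}
  B6 li={j} lo=∅
  B7 li={h,j} lo={h}
  B8 li={a} lo=∅
  B9 li={h} lo=∅

Interference:
  a↔{b,h,j,z}
  b↔{a,h,z}
  h↔{a,b,j,z}
  j↔{a,h,z}
  z↔{a,b,h,j}

N(b) = ["a", "h", "z"]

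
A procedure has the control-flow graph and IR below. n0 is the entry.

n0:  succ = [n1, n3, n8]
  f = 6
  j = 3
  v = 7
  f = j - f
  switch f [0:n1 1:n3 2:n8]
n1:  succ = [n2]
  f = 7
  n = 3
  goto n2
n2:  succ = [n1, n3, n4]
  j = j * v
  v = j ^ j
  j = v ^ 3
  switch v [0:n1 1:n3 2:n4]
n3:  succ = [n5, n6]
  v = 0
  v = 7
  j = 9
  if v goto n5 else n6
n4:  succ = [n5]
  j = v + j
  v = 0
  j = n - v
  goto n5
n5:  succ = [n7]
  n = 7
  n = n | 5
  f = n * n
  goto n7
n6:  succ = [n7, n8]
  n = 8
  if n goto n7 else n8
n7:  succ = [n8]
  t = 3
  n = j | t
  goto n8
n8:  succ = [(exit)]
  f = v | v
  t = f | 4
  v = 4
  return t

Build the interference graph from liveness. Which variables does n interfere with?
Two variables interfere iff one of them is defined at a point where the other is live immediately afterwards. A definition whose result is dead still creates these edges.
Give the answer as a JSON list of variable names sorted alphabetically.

Answer: ["j", "v"]

Analysis:
def/use:
  n0: def={f,j,v} ue=∅
  n1: def={f,n} ue=∅
  n2: def={j,v} ue={j,v}
  n3: def={j,v} ue=∅
  n4: def={j,v} ue={j,n,v}
  n5: def={f,n} ue=∅
  n6: def={n} ue=∅
  n7: def={n,t} ue={j}
  n8: def={f,t,v} ue={v}

Live sets:
  n0 li=∅ lo={j,v}
  n1 li={j,v} lo={j,n,v}
  n2 li={j,n,v} lo={j,n,v}
  n3 li=∅ lo={j,v}
  n4 li={j,n,v} lo={j,v}
  n5 li={j,v} lo={j,v}
  n6 li={j,v} lo={j,v}
  n7 li={j,v} lo={v}
  n8 li={v} lo=∅

Conflict graph:
  f↔{j,v}
  j↔{f,n,t,v}
  n↔{j,v}
  t↔{j,v}
  v↔{f,j,n,t}

N(n) = ["j", "v"]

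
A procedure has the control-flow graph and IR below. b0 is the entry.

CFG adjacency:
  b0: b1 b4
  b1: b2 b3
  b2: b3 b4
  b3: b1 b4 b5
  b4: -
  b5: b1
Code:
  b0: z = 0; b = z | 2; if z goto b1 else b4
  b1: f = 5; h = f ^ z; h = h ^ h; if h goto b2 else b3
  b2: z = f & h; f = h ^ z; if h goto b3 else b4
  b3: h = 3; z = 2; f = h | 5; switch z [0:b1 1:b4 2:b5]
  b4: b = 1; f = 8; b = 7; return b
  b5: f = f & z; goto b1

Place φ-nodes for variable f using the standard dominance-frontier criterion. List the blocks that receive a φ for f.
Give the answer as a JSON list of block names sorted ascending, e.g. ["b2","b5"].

idom tree: b1←b0 b2←b1 b3←b1 b4←b0 b5←b3
Join-block Dom:
  b1: preds {b0,b3,b5}: {b0} ∩ {b0,b1,b3} ∩ {b0,b1,b3,b5} = {b0}; idom=b0
  b3: preds {b1,b2}: {b0,b1} ∩ {b0,b1,b2} = {b0,b1}; idom=b1
  b4: preds {b0,b2,b3}: {b0} ∩ {b0,b1,b2} ∩ {b0,b1,b3} = {b0}; idom=b0

DF derivation:
  join b1 pred b0: · stop@b0
  join b1 pred b3: b3→b1 stop@b0
  join b1 pred b5: b5→b3→b1 stop@b0
  join b3 pred b1: · stop@b1
  join b3 pred b2: b2 stop@b1
  join b4 pred b0: · stop@b0
  join b4 pred b2: b2→b1 stop@b0
  join b4 pred b3: b3→b1 stop@b0
  b0: DF=∅
  b1: DF={b1,b4}
  b2: DF={b3,b4}
  b3: DF={b1,b4}
  b4: DF=∅
  b5: DF={b1}

φ for f: defs {b1,b2,b3,b4,b5}
  DF⁺ = {b1,b3,b4}

Answer: ["b1", "b3", "b4"]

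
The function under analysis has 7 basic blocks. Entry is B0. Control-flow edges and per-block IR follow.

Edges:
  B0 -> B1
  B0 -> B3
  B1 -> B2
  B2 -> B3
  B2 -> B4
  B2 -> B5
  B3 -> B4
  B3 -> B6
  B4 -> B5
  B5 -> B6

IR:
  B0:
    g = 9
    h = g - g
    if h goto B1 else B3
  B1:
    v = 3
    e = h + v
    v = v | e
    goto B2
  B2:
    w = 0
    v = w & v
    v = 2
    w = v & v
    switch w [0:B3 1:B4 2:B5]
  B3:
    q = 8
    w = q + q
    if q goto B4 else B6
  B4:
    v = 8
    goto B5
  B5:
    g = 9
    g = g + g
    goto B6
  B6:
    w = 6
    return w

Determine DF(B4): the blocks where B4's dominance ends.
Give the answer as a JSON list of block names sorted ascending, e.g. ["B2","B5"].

idom tree: B1←B0 B2←B1 B3←B0 B4←B0 B5←B0 B6←B0
Dom∩ at merges:
  B3: preds {B0,B2}: {B0} ∩ {B0,B1,B2} = {B0}; idom=B0
  B4: preds {B2,B3}: {B0,B1,B2} ∩ {B0,B3} = {B0}; idom=B0
  B5: preds {B2,B4}: {B0,B1,B2} ∩ {B0,B4} = {B0}; idom=B0
  B6: preds {B3,B5}: {B0,B3} ∩ {B0,B5} = {B0}; idom=B0

Frontier:
  B3←B0: walk · to B0
  B3←B2: walk B2→B1 to B0
  B4←B2: walk B2→B1 to B0
  B4←B3: walk B3 to B0
  B5←B2: walk B2→B1 to B0
  B5←B4: walk B4 to B0
  B6←B3: walk B3 to B0
  B6←B5: walk B5 to B0
  B0: DF=∅
  B1: DF={B3,B4,B5}
  B2: DF={B3,B4,B5}
  B3: DF={B4,B6}
  B4: DF={B5}
  B5: DF={B6}
  B6: DF=∅

DF(B4) = ["B5"]

Answer: ["B5"]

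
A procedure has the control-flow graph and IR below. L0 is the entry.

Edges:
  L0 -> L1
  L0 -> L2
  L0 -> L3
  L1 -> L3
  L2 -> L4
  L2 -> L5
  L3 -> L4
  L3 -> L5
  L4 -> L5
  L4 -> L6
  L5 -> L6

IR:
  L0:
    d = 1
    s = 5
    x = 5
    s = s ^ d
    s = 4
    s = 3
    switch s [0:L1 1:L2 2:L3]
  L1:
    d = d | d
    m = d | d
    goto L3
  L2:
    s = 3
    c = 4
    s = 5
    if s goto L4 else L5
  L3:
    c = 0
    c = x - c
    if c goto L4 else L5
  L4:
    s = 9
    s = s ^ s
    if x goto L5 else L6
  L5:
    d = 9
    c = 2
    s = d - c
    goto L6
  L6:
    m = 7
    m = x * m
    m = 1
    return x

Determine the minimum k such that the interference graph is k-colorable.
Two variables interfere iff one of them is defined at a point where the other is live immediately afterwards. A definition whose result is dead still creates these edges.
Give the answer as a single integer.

Answer: 3

Analysis:
Per-block:
  L0: {d,s,x} / ∅
  L1: {d,m} / {d}
  L2: {c,s} / ∅
  L3: {c} / {x}
  L4: {s} / {x}
  L5: {c,d,s} / ∅
  L6: {m} / {x}

Backward fixpoint:
  live L0: ∅→{d,x}
  live L1: {d,x}→{x}
  live L2: {x}→{x}
  live L3: {x}→{x}
  live L4: {x}→{x}
  live L5: {x}→{x}
  live L6: {x}→∅

Interfere edges:
  c: {d,x}
  d: {c,s,x}
  m: {x}
  s: {d,x}
  x: {c,d,m,s}

Chromatic number:
  clique {c,d,x} ⇒ need ≥ 3
  3-colouring: r0={x}  r1={d,m}  r2={c,s}
  χ = 3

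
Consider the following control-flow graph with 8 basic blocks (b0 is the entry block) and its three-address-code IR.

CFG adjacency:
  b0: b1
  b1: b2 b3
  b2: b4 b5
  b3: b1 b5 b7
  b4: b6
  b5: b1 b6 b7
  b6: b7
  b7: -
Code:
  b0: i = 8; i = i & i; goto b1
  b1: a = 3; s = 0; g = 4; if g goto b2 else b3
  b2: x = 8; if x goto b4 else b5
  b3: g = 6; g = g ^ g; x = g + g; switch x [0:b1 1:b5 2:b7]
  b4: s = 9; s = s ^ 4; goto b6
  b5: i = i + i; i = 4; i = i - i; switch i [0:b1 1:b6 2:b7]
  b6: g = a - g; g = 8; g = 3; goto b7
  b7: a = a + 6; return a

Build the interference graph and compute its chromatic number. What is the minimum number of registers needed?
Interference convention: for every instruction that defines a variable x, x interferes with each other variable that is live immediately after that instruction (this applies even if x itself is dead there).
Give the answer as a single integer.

Per-block:
  b0: {i} / ∅
  b1: {a,g,s} / ∅
  b2: {x} / ∅
  b3: {g,x} / ∅
  b4: {s} / ∅
  b5: {i} / {i}
  b6: {g} / {a,g}
  b7: {a} / {a}

Backward fixpoint:
  live b0: ∅→{i}
  live b1: {i}→{a,g,i}
  live b2: {a,g,i}→{a,g,i}
  live b3: {a,i}→{a,g,i}
  live b4: {a,g}→{a,g}
  live b5: {a,g,i}→{a,g,i}
  live b6: {a,g}→{a}
  live b7: {a}→∅

Interference:
  a — {g,i,s,x}
  g — {a,i,s,x}
  i — {a,g,s,x}
  s — {a,g,i}
  x — {a,g,i}

Registers:
  lower bound: {a,g,i,s} mutually conflict ⇒ χ ≥ 4
  4-colouring: R0={a}  R1={g}  R2={i}  R3={s,x}
  χ = 4

Answer: 4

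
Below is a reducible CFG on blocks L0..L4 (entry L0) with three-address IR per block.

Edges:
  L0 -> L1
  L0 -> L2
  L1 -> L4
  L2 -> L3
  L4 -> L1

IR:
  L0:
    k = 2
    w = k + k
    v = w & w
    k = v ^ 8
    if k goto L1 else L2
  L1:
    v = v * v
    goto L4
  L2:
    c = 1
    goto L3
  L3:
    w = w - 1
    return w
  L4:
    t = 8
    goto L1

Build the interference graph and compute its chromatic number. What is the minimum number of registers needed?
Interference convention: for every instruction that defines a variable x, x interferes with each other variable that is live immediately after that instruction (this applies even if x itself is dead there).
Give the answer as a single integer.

Answer: 3

Analysis:
def/use:
  L0 def {k,v,w} use ∅
  L1 def {v} use {v}
  L2 def {c} use ∅
  L3 def {w} use {w}
  L4 def {t} use ∅

Liveness:
  L0: in=∅ out={v,w}
  L1: in={v} out={v}
  L2: in={w} out={w}
  L3: in={w} out=∅
  L4: in={v} out={v}

Interference:
  c↔{w}
  k↔{v,w}
  t↔{v}
  v↔{k,t,w}
  w↔{c,k,v}

Registers:
  lower bound: {k,v,w} mutually conflict ⇒ χ ≥ 3
  assign c→r0 k→r2 t→r1 v→r0 w→r1 — no edge inside a register ⇒ χ ≤ 3
  χ = 3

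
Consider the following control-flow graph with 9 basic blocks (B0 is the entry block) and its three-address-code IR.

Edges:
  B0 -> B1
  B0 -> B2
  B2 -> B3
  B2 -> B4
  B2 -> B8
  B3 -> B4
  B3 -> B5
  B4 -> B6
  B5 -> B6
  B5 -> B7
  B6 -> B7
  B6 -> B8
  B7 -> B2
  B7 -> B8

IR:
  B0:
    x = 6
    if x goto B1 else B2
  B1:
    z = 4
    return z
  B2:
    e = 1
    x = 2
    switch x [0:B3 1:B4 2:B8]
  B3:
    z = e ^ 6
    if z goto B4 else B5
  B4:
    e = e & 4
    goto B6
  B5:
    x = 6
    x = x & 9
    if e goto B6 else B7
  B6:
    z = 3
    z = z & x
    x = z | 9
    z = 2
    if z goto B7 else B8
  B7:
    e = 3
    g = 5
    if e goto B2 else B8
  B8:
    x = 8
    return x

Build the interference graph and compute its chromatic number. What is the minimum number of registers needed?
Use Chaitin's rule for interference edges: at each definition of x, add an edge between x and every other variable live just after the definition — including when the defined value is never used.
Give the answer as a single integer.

Answer: 3

Working:
Block summaries:
  B0: {x} / ∅
  B1: {z} / ∅
  B2: {e,x} / ∅
  B3: {z} / {e}
  B4: {e} / {e}
  B5: {x} / {e}
  B6: {x,z} / {x}
  B7: {e,g} / ∅
  B8: {x} / ∅

Liveness:
  live B0: ∅→∅
  live B1: ∅→∅
  live B2: ∅→{e,x}
  live B3: {e,x}→{e,x}
  live B4: {e,x}→{x}
  live B5: {e}→{x}
  live B6: {x}→∅
  live B7: ∅→∅
  live B8: ∅→∅

Interference:
  e — {g,x,z}
  g — {e}
  x — {e,z}
  z — {e,x}

Chromatic number:
  clique {e,x,z} ⇒ need ≥ 3
  3-colouring: c0={e}  c1={g,x}  c2={z}
  χ = 3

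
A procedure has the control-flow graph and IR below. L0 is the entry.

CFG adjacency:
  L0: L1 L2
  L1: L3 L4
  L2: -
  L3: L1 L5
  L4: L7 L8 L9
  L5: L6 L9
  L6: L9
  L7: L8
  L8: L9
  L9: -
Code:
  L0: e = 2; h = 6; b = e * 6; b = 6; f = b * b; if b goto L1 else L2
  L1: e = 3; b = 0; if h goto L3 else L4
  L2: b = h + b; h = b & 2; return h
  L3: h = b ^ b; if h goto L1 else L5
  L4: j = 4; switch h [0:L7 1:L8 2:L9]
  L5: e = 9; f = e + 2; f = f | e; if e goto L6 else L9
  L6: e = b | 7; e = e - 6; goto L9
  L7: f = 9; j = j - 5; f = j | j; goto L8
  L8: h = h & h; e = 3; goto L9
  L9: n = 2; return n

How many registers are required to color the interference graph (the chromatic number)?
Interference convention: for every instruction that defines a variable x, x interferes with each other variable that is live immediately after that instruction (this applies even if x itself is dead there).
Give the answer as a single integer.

Answer: 4

Derivation:
Block summaries:
  L0 def {b,e,f,h} use ∅
  L1 def {b,e} use {h}
  L2 def {b,h} use {b,h}
  L3 def {h} use {b}
  L4 def {j} use {h}
  L5 def {e,f} use ∅
  L6 def {e} use {b}
  L7 def {f,j} use {j}
  L8 def {e,h} use {h}
  L9 def {n} use ∅

Backward fixpoint:
  live L0: ∅→{b,h}
  live L1: {h}→{b,h}
  live L2: {b,h}→∅
  live L3: {b}→{b,h}
  live L4: {h}→{h,j}
  live L5: {b}→{b}
  live L6: {b}→∅
  live L7: {h,j}→{h}
  live L8: {h}→∅
  live L9: ∅→∅

Interfere edges:
  b↔{e,f,h}
  e↔{b,f,h}
  f↔{b,e,h,j}
  h↔{b,e,f,j}
  j↔{f,h}
  n↔∅

Chromatic number:
  lower bound: {b,e,f,h} mutually conflict ⇒ χ ≥ 4
  4-colouring: R0={f,n}  R1={h}  R2={b,j}  R3={e}
  χ = 4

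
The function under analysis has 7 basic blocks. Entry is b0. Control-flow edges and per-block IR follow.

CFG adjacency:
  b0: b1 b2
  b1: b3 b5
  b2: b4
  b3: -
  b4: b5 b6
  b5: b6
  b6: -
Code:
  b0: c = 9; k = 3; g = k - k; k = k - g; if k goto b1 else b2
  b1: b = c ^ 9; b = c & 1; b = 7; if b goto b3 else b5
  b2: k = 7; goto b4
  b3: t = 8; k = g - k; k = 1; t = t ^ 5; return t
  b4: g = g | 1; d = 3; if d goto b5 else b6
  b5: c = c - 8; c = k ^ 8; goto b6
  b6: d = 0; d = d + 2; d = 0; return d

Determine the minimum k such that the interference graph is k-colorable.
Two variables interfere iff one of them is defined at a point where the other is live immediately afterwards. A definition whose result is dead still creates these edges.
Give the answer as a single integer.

Answer: 4

Working:
def/use:
  b0 def {c,g,k} use ∅
  b1 def {b} use {c}
  b2 def {k} use ∅
  b3 def {k,t} use {g,k}
  b4 def {d,g} use {g}
  b5 def {c} use {c,k}
  b6 def {d} use ∅

Liveness:
  b0: in=∅ out={c,g,k}
  b1: in={c,g,k} out={c,g,k}
  b2: in={c,g} out={c,g,k}
  b3: in={g,k} out=∅
  b4: in={c,g,k} out={c,k}
  b5: in={c,k} out=∅
  b6: in=∅ out=∅

Interference:
  b: {c,g,k}
  c: {b,d,g,k}
  d: {c,k}
  g: {b,c,k,t}
  k: {b,c,d,g,t}
  t: {g,k}

Registers:
  {b,c,g,k} pairwise interfere (4-clique) ⇒ χ ≥ 4
  assign b→R3 c→R1 d→R2 g→R2 k→R0 t→R1 — no edge inside a register ⇒ χ ≤ 4
  χ = 4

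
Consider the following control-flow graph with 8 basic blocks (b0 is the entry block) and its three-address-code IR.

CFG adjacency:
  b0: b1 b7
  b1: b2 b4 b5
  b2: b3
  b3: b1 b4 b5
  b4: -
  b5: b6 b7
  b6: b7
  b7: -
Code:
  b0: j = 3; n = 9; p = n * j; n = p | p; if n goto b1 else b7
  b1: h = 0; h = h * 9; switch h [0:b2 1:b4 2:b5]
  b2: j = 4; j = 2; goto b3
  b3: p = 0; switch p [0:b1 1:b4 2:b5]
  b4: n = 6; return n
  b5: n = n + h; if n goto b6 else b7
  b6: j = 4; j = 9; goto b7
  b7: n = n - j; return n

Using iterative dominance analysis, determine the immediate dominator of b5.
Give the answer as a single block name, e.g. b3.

idom tree: b1←b0 b2←b1 b3←b2 b4←b1 b5←b1 b6←b5 b7←b0
Join-block Dom:
  b1: preds {b0,b3}: {b0} ∩ {b0,b1,b2,b3} = {b0}; idom=b0
  b4: preds {b1,b3}: {b0,b1} ∩ {b0,b1,b2,b3} = {b0,b1}; idom=b1
  b5: preds {b1,b3}: {b0,b1} ∩ {b0,b1,b2,b3} = {b0,b1}; idom=b1
  b7: preds {b0,b5,b6}: {b0} ∩ {b0,b1,b5} ∩ {b0,b1,b5,b6} = {b0}; idom=b0

idom(b5) = b1

Answer: b1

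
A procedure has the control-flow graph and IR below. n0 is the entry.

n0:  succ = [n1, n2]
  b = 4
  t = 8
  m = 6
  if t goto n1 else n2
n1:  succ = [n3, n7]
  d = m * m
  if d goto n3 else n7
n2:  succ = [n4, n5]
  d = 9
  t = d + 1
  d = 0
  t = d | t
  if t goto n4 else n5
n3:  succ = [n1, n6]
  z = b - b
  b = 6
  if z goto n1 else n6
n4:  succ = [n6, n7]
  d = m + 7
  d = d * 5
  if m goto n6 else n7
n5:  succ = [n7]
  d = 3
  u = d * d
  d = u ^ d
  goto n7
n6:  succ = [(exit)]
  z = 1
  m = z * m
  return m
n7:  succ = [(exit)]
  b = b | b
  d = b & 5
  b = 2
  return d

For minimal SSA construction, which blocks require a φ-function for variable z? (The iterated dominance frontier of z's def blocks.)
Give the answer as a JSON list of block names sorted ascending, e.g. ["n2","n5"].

Answer: ["n1", "n6", "n7"]

Analysis:
idom tree: n1←n0 n2←n0 n3←n1 n4←n2 n5←n2 n6←n0 n7←n0
Join-block Dom:
  n1: preds {n0,n3}: {n0} ∩ {n0,n1,n3} = {n0}; idom=n0
  n6: preds {n3,n4}: {n0,n1,n3} ∩ {n0,n2,n4} = {n0}; idom=n0
  n7: preds {n1,n4,n5}: {n0,n1} ∩ {n0,n2,n4} ∩ {n0,n2,n5} = {n0}; idom=n0

Frontier:
  n1←n0: walk · to n0
  n1←n3: walk n3→n1 to n0
  n6←n3: walk n3→n1 to n0
  n6←n4: walk n4→n2 to n0
  n7←n1: walk n1 to n0
  n7←n4: walk n4→n2 to n0
  n7←n5: walk n5→n2 to n0
  DF(n0)=∅
  DF(n1)={n1,n6,n7}
  DF(n2)={n6,n7}
  DF(n3)={n1,n6}
  DF(n4)={n6,n7}
  DF(n5)={n7}
  DF(n6)=∅
  DF(n7)=∅

φ for z: defs {n3,n6}
  DF⁺ = {n1,n6,n7}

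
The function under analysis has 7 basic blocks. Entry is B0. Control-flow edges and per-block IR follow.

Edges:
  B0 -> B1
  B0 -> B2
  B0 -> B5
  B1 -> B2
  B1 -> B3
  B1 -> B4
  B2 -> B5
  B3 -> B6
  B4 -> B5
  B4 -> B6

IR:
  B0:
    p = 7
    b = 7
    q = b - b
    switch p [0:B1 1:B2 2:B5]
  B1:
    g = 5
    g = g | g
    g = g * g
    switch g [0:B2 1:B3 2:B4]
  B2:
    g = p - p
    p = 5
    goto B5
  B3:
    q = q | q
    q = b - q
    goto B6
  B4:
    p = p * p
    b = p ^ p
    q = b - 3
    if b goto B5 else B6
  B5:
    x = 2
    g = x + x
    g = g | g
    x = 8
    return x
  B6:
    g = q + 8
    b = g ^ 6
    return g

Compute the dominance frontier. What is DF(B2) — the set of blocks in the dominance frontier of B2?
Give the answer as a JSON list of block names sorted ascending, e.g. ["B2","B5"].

Answer: ["B5"]

Derivation:
idom tree: B1←B0 B2←B0 B3←B1 B4←B1 B5←B0 B6←B1
Dom∩ at merges:
  B2: preds {B0,B1}: {B0} ∩ {B0,B1} = {B0}; idom=B0
  B5: preds {B0,B2,B4}: {B0} ∩ {B0,B2} ∩ {B0,B1,B4} = {B0}; idom=B0
  B6: preds {B3,B4}: {B0,B1,B3} ∩ {B0,B1,B4} = {B0,B1}; idom=B1

DF derivation:
  join B2 pred B0: · stop@B0
  join B2 pred B1: B1 stop@B0
  join B5 pred B0: · stop@B0
  join B5 pred B2: B2 stop@B0
  join B5 pred B4: B4→B1 stop@B0
  join B6 pred B3: B3 stop@B1
  join B6 pred B4: B4 stop@B1
  DF(B0)=∅
  DF(B1)={B2,B5}
  DF(B2)={B5}
  DF(B3)={B6}
  DF(B4)={B5,B6}
  DF(B5)=∅
  DF(B6)=∅

DF(B2) = ["B5"]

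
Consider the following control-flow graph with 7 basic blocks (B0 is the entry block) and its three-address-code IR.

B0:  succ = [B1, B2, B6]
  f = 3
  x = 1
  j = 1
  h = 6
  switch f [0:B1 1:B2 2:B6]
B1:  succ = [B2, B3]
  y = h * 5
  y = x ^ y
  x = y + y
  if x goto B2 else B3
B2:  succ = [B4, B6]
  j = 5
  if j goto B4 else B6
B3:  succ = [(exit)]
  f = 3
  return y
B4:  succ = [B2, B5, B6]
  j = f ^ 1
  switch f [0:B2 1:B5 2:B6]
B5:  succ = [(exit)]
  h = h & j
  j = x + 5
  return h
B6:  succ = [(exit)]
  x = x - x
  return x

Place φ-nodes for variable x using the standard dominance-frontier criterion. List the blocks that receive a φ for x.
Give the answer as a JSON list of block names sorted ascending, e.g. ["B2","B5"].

idom tree: B1←B0 B2←B0 B3←B1 B4←B2 B5←B4 B6←B0
Dom∩ at merges:
  B2: preds {B0,B1,B4}: {B0} ∩ {B0,B1} ∩ {B0,B2,B4} = {B0}; idom=B0
  B6: preds {B0,B2,B4}: {B0} ∩ {B0,B2} ∩ {B0,B2,B4} = {B0}; idom=B0

DF walk-up:
  join B2 pred B0: · stop@B0
  join B2 pred B1: B1 stop@B0
  join B2 pred B4: B4→B2 stop@B0
  join B6 pred B0: · stop@B0
  join B6 pred B2: B2 stop@B0
  join B6 pred B4: B4→B2 stop@B0
  B0 → ∅
  B1 → {B2}
  B2 → {B2,B6}
  B3 → ∅
  B4 → {B2,B6}
  B5 → ∅
  B6 → ∅

φ for x: defs {B0,B1,B6}
  DF⁺ = {B2,B6}

Answer: ["B2", "B6"]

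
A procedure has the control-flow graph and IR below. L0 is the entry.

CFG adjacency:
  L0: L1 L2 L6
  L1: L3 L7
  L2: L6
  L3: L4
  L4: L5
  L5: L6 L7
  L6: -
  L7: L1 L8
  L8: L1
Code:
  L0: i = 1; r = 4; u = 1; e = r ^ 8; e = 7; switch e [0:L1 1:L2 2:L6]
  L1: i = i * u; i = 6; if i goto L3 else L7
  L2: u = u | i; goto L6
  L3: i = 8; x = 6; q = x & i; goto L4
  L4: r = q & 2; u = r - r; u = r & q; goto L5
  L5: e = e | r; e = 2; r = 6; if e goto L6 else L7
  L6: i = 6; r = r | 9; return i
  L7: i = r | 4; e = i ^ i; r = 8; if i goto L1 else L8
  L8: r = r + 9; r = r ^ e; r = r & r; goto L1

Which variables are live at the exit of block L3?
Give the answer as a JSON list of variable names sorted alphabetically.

Per-block:
  L0: def={e,i,r,u} ue=∅
  L1: def={i} ue={i,u}
  L2: def={u} ue={i,u}
  L3: def={i,q,x} ue=∅
  L4: def={r,u} ue={q}
  L5: def={e,r} ue={e,r}
  L6: def={i,r} ue={r}
  L7: def={e,i,r} ue={r}
  L8: def={r} ue={e,r}

Live sets:
  live L0: ∅→{e,i,r,u}
  live L1: {e,i,r,u}→{e,r,u}
  live L2: {i,r,u}→{r}
  live L3: {e}→{e,q}
  live L4: {e,q}→{e,r,u}
  live L5: {e,r,u}→{r,u}
  live L6: {r}→∅
  live L7: {r,u}→{e,i,r,u}
  live L8: {e,i,r,u}→{e,i,r,u}

live-out(L3) = ["e", "q"]

Answer: ["e", "q"]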